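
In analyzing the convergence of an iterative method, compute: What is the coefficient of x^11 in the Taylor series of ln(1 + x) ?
ln(1+x)=Σ (-1)^(n+1) x^n/n
Coefficient of x^11=(-1)^12/11=1/11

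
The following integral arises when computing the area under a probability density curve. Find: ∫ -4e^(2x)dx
Since d/dx[e^(2x)]=2e^(2x), we get -2 e^(2x) + C

Answer: -2e^(2x) + C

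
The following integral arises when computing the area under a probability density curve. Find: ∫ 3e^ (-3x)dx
Since d/dx[e^(-3x)] = -3e^(-3x), we get -1 e^(-3x)+C

Answer: -e^(-3x)+C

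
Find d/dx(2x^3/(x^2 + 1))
Quotient rule: (f/g)' = (f'g - fg')/g²
f = 2x^3, f' = 6x^2
g = x^2+1, g' = 2x

Answer: (6x^2·(x^2+1)-4x^4)/(x^2+1)²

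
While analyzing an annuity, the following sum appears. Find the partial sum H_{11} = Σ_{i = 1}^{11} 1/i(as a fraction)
H_11=1+1/2+1/3+...+1/11
=83711/27720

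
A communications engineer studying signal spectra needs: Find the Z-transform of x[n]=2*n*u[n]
Z{n * u[n]} = z/(z-1)^2
By linearity: Z{2 * n * u[n]} = 2z/(z-1)^2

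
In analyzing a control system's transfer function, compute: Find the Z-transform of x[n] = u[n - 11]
Using the time-shift property: Z{u[n-11]} = z^(-11)*z/(z-1)
= z^(-10)/(z-1)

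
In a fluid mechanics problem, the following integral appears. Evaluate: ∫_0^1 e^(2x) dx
Antiderivative: (1/2)e^(2x)
Evaluate: (1/2)(e^2-1)

Answer: (e^2-1)/2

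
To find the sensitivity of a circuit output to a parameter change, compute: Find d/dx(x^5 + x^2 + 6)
Power rule: d/dx(ax^n)=n·a·x^(n-1)
Term by term: 5·x^4 + 2·x

Answer: 5x^4 + 2x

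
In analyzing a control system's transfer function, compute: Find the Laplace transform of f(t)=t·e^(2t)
L{t·e^(at)} = 1/(s-a)²
L{t·e^(2t)} = 1/(s-2)²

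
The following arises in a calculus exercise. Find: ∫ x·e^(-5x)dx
Integration by parts: u=x, dv=e^(-5x) dx
du=dx, v=e^(-5x)/(-5)
=x·e^(-5x)/(-5) - ∫ e^(-5x)/(-5) dx
=x·e^(-5x)/(-5) - e^(-5x)/25+C

Answer: e^(-5x)(x/(-5)-1/25)+C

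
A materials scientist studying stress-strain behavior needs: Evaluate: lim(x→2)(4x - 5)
Polynomial is continuous, so substitute x = 2:
4·2-5 = 3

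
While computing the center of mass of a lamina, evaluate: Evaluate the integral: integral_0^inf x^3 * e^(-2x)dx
This is a Gamma integral. Substitute u=2x (du=2 dx):
integral_0^inf x^3 * e^(-2x) dx=(1/2^4) integral_0^inf u^3 * e^(-u) du
=Gamma(4)/2^4=3!/2^4=6/16

Answer: 3/8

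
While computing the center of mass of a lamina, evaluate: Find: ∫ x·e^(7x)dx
Integration by parts: u=x, dv=e^(7x) dx
du=dx, v=e^(7x)/7
=x·e^(7x)/7 - ∫ e^(7x)/7 dx
=x·e^(7x)/7 - e^(7x)/49 + C

Answer: e^(7x)(x/7 - 1/49) + C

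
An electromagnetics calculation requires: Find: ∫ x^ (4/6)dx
Power rule: ∫ x^(2/3) dx = x^(5/3)/(5/3) + C

Answer: (3/5)·x^(5/3) + C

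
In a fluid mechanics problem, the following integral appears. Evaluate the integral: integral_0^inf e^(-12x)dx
integral_0^inf e^(-12x) dx=[-1/12 * e^(-12x)]_0^inf
=0 - (-1/12)=1/12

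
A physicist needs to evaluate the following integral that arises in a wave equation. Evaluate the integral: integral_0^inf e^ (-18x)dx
integral_0^inf e^(-18x) dx=[-1/18 * e^(-18x)]_0^inf
=0 - (-1/18)=1/18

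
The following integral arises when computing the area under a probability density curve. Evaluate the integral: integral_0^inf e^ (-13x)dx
integral_0^inf e^(-13x) dx=[-1/13*e^(-13x)]_0^inf
=0 - (-1/13)=1/13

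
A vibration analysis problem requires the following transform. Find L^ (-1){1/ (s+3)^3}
L^(-1){1/(s-a)^n} = t^(n-1)·e^(at)/(n-1)!
Here a = -3, n = 3: t^2·e^(-3t)/2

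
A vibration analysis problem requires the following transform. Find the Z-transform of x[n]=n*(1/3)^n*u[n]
Using the property Z{n * a^n * u[n]}=az/(z-a)^2
With a=1/3: X(z)=(1/3)z/(z - 1/3)^2, |z| > 1/3

Answer: (1/3)z/(z - 1/3)^2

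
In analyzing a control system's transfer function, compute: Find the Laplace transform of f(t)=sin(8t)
L{sin(wt)}=w/(s² + w²)
L{sin(8t)}=8/(s² + 64)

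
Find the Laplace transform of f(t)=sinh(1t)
L{sinh(at)} = a/(s²-a²)
L{sinh(1t)} = 1/(s²-1)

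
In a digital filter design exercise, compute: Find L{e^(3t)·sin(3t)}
First shifting: L{e^(at)f(t)}=F(s-a)
L{sin(3t)}=3/(s² + 9)
Shift: 3/((s-3)² + 9)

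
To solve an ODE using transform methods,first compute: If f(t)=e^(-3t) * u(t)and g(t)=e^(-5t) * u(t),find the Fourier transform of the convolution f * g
By the convolution theorem: F{f*g} = F(omega)*G(omega)
F(omega) = 1/(3+j*omega), G(omega) = 1/(5+j*omega)
F{f*g} = 1/((3+j*omega)(5+j*omega))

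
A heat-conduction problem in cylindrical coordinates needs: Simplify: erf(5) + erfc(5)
By definition erfc(x) = 1 - erf(x)
erf(5) + erfc(5) = erf(5) + 1 - erf(5) = 1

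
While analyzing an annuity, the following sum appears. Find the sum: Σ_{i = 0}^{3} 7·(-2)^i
Geometric series: S=a(1 - r^n)/(1 - r)
a=7, r=-2, n=4
S=7(1-16)/3=-35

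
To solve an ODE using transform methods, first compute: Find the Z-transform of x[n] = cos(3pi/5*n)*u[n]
Z{cos(w0 * n) * u[n]}=z(z - cos(w0))/(z^2-2z * cos(w0)+1)
With w0=3pi/5: X(z)=z(z - cos(3pi/5))/(z^2-2z * cos(3pi/5)+1)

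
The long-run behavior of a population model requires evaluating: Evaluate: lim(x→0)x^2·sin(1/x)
Squeeze theorem: -|x^2| ≤ x^2·sin(1/x) ≤ |x^2|
Since x^2 → 0 as x → 0, by squeeze theorem the limit is 0

Answer: 0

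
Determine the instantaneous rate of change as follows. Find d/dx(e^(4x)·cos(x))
Product rule: (fg)'=f'g+fg'
f=e^(4x), f'=4·e^(4x)
g=cos(x), g'=-sin(x)

Answer: 4·e^(4x)·cos(x) - e^(4x)·sin(x)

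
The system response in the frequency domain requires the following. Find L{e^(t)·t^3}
First shifting: L{e^(at)f(t)} = F(s-a)
L{t^3} = 6/s^4
Shift s → s-1: 6/(s-1)^4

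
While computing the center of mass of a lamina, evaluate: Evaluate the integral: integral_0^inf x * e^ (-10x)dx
This is a Gamma integral. Substitute u = 10x (du = 10 dx):
integral_0^inf x*e^(-10x) dx = (1/10^2) integral_0^inf u^1*e^(-u) du
= Gamma(2)/10^2 = 1!/10^2 = 1/100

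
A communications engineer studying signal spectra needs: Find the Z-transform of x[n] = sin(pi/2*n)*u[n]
Z{sin(w0*n)*u[n]}=z*sin(w0)/(z^2 - 2z*cos(w0) + 1)
With w0=pi/2: X(z)=z*sin(pi/2)/(z^2 - 2z*cos(pi/2) + 1)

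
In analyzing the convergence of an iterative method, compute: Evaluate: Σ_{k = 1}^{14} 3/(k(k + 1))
Partial fractions: 3/(k(k + 1))=3/k - 3/(k + 1)
Telescoping sum: 3(1 - 1/15)=3·14/15

Answer: 14/5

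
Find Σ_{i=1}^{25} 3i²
= 3·n(n+1)(2n+1)/6 = 3·25·26·51/6 = 16575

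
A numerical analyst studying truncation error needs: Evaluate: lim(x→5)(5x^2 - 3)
Polynomial is continuous, so substitute x=5:
5·5^2-3=122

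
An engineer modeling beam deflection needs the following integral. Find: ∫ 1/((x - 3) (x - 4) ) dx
Partial fractions: 1/((x-3)(x-4)) = A/(x-3) + B/(x-4)
A = -1, B = 1
∫ [-1· 1/(x-3) + 1· 1/(x-4)] dx
= (1)[ln|x-4| - ln|x-3|] + C

Answer: ln|(x-4)/(x-3)| + C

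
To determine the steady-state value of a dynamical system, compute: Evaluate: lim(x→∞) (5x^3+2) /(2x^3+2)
Divide numerator and denominator by x^3:
lim (5 + 2/x^3)/(2 + 2/x^3)=5/2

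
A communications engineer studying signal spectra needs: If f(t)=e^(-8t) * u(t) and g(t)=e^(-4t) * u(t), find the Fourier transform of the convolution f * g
By the convolution theorem: F{f*g} = F(omega)*G(omega)
F(omega) = 1/(8 + j*omega), G(omega) = 1/(4 + j*omega)
F{f*g} = 1/((8 + j*omega)(4 + j*omega))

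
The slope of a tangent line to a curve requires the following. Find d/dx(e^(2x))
Chain rule: d/dx[e^u]=e^u · u' where u=2x
u'=2

Answer: 2·e^(2x)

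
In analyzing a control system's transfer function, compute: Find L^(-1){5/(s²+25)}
L^(-1){w/(s² + w²)}=sin(wt)
Here w=5

Answer: sin(5t)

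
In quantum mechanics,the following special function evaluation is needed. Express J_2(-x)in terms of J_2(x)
For integer n: J_n(-x) = (-1)^n J_n(x)
With n = 2: J_2(-x) = (-1)^2 J_2(x) = J_2(x)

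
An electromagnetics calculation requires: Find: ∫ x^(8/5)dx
Power rule: ∫ x^(8/5) dx = x^(13/5)/(13/5) + C

Answer: (5/13)·x^(13/5) + C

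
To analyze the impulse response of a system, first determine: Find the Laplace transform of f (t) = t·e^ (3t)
L{t·e^(at)}=1/(s-a)²
L{t·e^(3t)}=1/(s-3)²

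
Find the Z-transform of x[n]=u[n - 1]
Using the time-shift property: Z{u[n-1]}=z^(-1) * z/(z-1)
=z^(0)/(z-1)

Answer: 1/(z-1)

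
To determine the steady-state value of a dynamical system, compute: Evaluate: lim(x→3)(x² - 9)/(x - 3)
Factor: (x² - 9)=(x-3)(x+3)
Cancel (x-3): lim(x→3) (x+3)=6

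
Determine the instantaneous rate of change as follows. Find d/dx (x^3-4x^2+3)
Power rule: d/dx(ax^n) = n·a·x^(n-1)
Term by term: 3·x^2-8·x

Answer: 3x^2-8x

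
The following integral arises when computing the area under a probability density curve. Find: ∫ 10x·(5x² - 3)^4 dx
Let u = 5x² - 3, du = 10x dx
∫ u^4 du = u^5/5+C

Answer: (5x² - 3)^5/5+C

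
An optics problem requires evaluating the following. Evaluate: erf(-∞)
erf(-∞)=-1 (the error function is odd, so erf(-∞)=-erf(∞)=-1)

Answer: -1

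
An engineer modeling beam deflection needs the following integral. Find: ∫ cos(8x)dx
Using substitution u = 8x: ∫ cos(u) du/8 = sin(u)/8+C

Answer: (1/8)sin(8x)+C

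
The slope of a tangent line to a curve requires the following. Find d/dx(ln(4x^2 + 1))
Chain rule: d/dx[ln(u)]=u'/u where u=4x^2 + 1
u'=8x

Answer: (8x)/(4x^2 + 1)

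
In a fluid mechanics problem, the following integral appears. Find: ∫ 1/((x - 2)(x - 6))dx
Partial fractions: 1/((x-2)(x-6)) = A/(x-2) + B/(x-6)
A = -1/4, B = 1/4
∫ [-1/4· 1/(x-2) + 1/4· 1/(x-6)] dx
= (1/4)[ln|x-6| - ln|x-2|] + C

Answer: (1/4)·ln|(x-6)/(x-2)| + C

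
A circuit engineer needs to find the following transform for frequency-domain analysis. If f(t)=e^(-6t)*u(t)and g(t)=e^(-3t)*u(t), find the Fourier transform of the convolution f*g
By the convolution theorem: F{f*g}=F(omega)*G(omega)
F(omega)=1/(6 + j*omega), G(omega)=1/(3 + j*omega)
F{f*g}=1/((6 + j*omega)(3 + j*omega))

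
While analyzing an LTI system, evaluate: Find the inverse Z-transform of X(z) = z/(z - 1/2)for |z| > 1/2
Standard pair: z/(z-a) <-> a^n * u[n] for causal signals
With a = 1/2: x[n] = (1/2)^n * u[n]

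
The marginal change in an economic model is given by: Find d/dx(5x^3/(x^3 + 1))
Quotient rule: (f/g)'=(f'g - fg')/g²
f=5x^3, f'=15x^2
g=x^3+1, g'=3x^2

Answer: (15x^2·(x^3+1)-15x^5)/(x^3+1)²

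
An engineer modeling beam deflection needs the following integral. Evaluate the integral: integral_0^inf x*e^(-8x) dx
This is a Gamma integral. Substitute u = 8x (du = 8 dx):
integral_0^inf x*e^(-8x) dx = (1/8^2) integral_0^inf u^1*e^(-u) du
= Gamma(2)/8^2 = 1!/8^2 = 1/64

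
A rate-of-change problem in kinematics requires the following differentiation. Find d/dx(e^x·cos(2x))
Product rule: (fg)'=f'g + fg'
f=e^x, f'=e^x
g=cos(2x), g'=-2·sin(2x)

Answer: e^x·cos(2x) - 2·e^x·sin(2x)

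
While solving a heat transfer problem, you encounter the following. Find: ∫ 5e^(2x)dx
Since d/dx[e^(2x)]=2e^(2x), we get 5/2 e^(2x)+C

Answer: (5/2)e^(2x)+C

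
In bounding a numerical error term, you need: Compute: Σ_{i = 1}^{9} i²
Using formula: Σ i^2 = n(n+1)(2n+1)/6 = 9·10·19/6 = 285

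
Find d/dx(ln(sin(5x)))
Chain rule: d/dx[ln(u)] = u'/u where u = sin(5x)
u' = 5cos(5x)

Answer: (5cos(5x))/(sin(5x))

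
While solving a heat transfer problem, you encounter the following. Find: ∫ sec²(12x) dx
Since d/dx[tan(12x)] = 12sec²(12x), integral = tan(12x)/12 + C

Answer: (1/12)tan(12x) + C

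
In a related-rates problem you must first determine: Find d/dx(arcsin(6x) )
d/dx[arcsin(u)]=u'/√(1-u²), u=6x, u'=6

Answer: 6/√(1-36x²)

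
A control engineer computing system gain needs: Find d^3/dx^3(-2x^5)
Apply power rule 3 times:
d^1: -10x^4
d^2: -40x^3
d^3: -120x^2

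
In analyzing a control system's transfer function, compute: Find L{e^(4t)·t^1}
First shifting: L{e^(at)f(t)}=F(s-a)
L{t^1}=1/s^2
Shift s → s-4: 1/(s-4)^2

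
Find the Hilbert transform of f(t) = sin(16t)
The Hilbert transform shifts each frequency component by -pi/2.
H{sin(wt)}=-cos(wt)
With w=16: H{sin(16t)}=-cos(16t)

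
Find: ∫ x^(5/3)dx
Power rule: ∫ x^(5/3) dx=x^(8/3)/(8/3)+C

Answer: (3/8)·x^(8/3)+C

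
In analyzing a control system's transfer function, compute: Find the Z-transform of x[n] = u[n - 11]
Using the time-shift property: Z{u[n-11]} = z^(-11)*z/(z-1)
= z^(-10)/(z-1)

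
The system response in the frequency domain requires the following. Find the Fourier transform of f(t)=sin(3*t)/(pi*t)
sin(W * t)/(pi * t)=(W/pi) * sinc(W * t/pi) is the impulse response of the ideal low-pass filter with cutoff W (here W=3).
Its Fourier transform is a rectangular function:
F(omega)=1 for |omega| < 3, 0 otherwise

Answer: rect(omega/6) [i.e., 1 for |omega| < 3, 0 otherwise]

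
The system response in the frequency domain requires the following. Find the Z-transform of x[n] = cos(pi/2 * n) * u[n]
Z{cos(w0 * n) * u[n]}=z(z - cos(w0))/(z^2-2z * cos(w0)+1)
With w0=pi/2: X(z)=z(z - cos(pi/2))/(z^2-2z * cos(pi/2)+1)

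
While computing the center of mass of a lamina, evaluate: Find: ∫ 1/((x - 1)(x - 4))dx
Partial fractions: 1/((x-1)(x-4))=A/(x-1) + B/(x-4)
A=-1/3, B=1/3
∫ [-1/3· 1/(x-1) + 1/3· 1/(x-4)] dx
=(1/3)[ln|x-4| - ln|x-1|] + C

Answer: (1/3)·ln|(x-4)/(x-1)| + C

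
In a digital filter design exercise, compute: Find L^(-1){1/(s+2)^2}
L^(-1){1/(s-a)^n} = t^(n-1)·e^(at)/(n-1)!
Here a = -2, n = 2: t^1·e^(-2t)/1

Answer: t·e^(-2t)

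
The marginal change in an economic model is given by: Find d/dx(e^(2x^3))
Chain rule: d/dx[e^u]=e^u · u' where u=2x^3
u'=6x^2

Answer: 6x^2·e^(2x^3)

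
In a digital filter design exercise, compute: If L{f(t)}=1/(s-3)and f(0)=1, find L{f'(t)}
L{f'(t)}=s·F(s) - f(0)=s/(s-3) - 1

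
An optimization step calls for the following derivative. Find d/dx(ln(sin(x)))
Chain rule: d/dx[ln(u)]=u'/u where u=sin(x)
u'=cos(x)

Answer: (cos(x))/(sin(x))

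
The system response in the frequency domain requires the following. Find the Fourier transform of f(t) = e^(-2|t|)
Using the standard pair: F{e^(-a|t|)}=2a/(a^2+omega^2)
With a=2: F(omega)=4/(4+omega^2)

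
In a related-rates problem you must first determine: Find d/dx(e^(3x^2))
Chain rule: d/dx[e^u]=e^u · u' where u=3x^2
u'=6x

Answer: 6x·e^(3x^2)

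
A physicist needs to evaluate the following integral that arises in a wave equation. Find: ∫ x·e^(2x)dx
Integration by parts: u=x, dv=e^(2x) dx
du=dx, v=e^(2x)/2
=x·e^(2x)/2 - ∫ e^(2x)/2 dx
=x·e^(2x)/2 - e^(2x)/4 + C

Answer: e^(2x)(x/2 - 1/4) + C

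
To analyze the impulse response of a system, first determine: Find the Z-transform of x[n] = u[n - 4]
Using the time-shift property: Z{u[n-4]}=z^(-4) * z/(z-1)
=z^(-3)/(z-1)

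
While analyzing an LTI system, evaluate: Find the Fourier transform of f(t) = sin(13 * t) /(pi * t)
sin(W*t)/(pi*t) = (W/pi)*sinc(W*t/pi) is the impulse response of the ideal low-pass filter with cutoff W (here W = 13).
Its Fourier transform is a rectangular function:
F(omega) = 1 for |omega| < 13, 0 otherwise

Answer: rect(omega/26) [i.e., 1 for |omega| < 13, 0 otherwise]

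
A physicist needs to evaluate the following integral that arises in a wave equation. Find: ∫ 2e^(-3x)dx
Since d/dx[e^(-3x)] = -3e^(-3x), we get -2/3 e^(-3x) + C

Answer: (-2/3)e^(-3x) + C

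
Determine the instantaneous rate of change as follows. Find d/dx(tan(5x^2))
Chain rule: d/dx[tan(u)]=sec²(u)·u' where u=5x^2
u'=10x

Answer: 10x·sec²(5x^2)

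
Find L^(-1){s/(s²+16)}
L^(-1){s/(s²+w²)} = cos(wt)
Here w = 4

Answer: cos(4t)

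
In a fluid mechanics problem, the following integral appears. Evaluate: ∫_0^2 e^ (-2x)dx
Antiderivative: (1/(-2))e^(-2x)
Evaluate: (1/(-2))(e^-4-1)

Answer: (e^-4-1)/(-2)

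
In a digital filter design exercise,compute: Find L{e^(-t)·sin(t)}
First shifting: L{e^(at)f(t)}=F(s-a)
L{sin(t)}=1/(s²+1)
Shift: 1/((s+1)²+1)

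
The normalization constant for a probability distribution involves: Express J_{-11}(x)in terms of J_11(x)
For integer n: J_{-n}(x) = (-1)^n J_n(x)
With n = 11: J_{-11}(x) = (-1)^11 J_11(x) = -J_11(x)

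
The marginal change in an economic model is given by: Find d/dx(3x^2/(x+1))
Quotient rule: (f/g)' = (f'g - fg')/g²
f = 3x^2, f' = 6x
g = x+1, g' = 1

Answer: (6x·(x+1)-3x^2)/(x+1)²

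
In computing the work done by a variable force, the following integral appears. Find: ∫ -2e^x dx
Since d/dx[e^x]=+e^x, we get -2e^x+C

Answer: -2e^x+C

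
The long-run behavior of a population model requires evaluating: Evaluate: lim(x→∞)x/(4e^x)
Apply L'Hôpital 1 times (∞/∞ each time):
Eventually get 1!/(4e^x) → 0

Answer: 0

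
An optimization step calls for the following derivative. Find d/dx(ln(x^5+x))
Chain rule: d/dx[ln(u)] = u'/u where u = x^5 + x
u' = 5x^4 + 1

Answer: (5x^4 + 1)/(x^5 + x)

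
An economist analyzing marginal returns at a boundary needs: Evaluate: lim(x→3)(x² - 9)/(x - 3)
Factor: (x² - 9)=(x-3)(x+3)
Cancel (x-3): lim(x→3) (x+3)=6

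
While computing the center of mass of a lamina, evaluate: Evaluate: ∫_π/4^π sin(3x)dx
Antiderivative: -cos(3x)/3
Evaluate at bounds: [-cos(3·π)/3] - [-cos(3·π/4)/3]
= (-(-1) + (-√2/2))/3 = 1/3 - √2/6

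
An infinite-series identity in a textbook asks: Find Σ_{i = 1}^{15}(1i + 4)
=1·Σ i+4·15=1·120+60=180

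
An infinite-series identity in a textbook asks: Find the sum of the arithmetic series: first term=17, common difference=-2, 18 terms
Last term: a_n = 17 + (18 - 1)·-2 = -17
Sum = n(a_1 + a_n)/2 = 18(17 + (-17))/2 = 0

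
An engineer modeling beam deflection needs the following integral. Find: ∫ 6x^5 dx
Using power rule: ∫ 6x^5 dx=6/6 x^6 + C=x^6 + C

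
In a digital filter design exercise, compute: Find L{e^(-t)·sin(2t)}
First shifting: L{e^(at)f(t)} = F(s-a)
L{sin(2t)} = 2/(s²+4)
Shift: 2/((s+1)²+4)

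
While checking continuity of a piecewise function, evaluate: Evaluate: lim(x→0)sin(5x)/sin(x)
sin(u) ≈ u for small u:
sin(5x)/sin(x) ≈ 5x/(x) = 5/1

Answer: 5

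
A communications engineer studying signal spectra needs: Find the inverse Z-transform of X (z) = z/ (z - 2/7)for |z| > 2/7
Standard pair: z/(z-a) <-> a^n*u[n] for causal signals
With a = 2/7: x[n] = (2/7)^n*u[n]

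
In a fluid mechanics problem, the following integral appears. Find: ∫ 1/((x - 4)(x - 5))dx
Partial fractions: 1/((x-4)(x-5)) = A/(x-4) + B/(x-5)
A = -1, B = 1
∫ [-1· 1/(x-4) + 1· 1/(x-5)] dx
= (1)[ln|x-5| - ln|x-4|] + C

Answer: ln|(x-5)/(x-4)| + C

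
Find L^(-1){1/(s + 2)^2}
L^(-1){1/(s-a)^n} = t^(n-1)·e^(at)/(n-1)!
Here a = -2, n = 2: t^1·e^(-2t)/1

Answer: t·e^(-2t)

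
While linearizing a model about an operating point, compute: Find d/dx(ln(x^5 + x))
Chain rule: d/dx[ln(u)] = u'/u where u = x^5+x
u' = 5x^4+1

Answer: (5x^4+1)/(x^5+x)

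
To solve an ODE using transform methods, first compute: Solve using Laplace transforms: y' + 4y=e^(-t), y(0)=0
Take L: sY - 0 + 4Y = 1/(s + 1)
Y(s + 4) = 1/(s + 1) + 0
Y = 1/((s + 1)(s + 4)) + 0/(s + 4)
Partial fractions: 1/((s + 1)(s + 4)) = (1/3)/(s + 1) - (1/3)/(s + 4)
So Y = (1/3)/(s + 1) - (1/3)/(s + 4)
Inverse Laplace transform (L^(-1){1/(s + 1)} = e^(-t), L^(-1){1/(s + 4)} = e^(-4t)):

Answer: y(t) = (1/3)·e^(-t) - (1/3)·e^(-4t)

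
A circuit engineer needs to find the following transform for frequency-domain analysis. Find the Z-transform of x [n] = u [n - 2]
Using the time-shift property: Z{u[n-2]} = z^(-2) * z/(z-1)
= z^(-1)/(z-1)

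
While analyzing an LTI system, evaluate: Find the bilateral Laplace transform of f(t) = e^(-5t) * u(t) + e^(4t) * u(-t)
For e^(-5t)*u(t): L = 1/(s+5), Re(s) > -5
For e^(4t)*u(-t): L = -1/(s-4), Re(s) < 4
Combined: F(s) = 1/(s+5)-1/(s-4), -5 < Re(s) < 4

Answer: 1/(s+5)-1/(s-4), ROC: -5 < Re(s) < 4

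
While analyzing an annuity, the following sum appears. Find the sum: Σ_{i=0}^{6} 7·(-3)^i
Geometric series: S=a(1 - r^n)/(1 - r)
a=7, r=-3, n=7
S=7(1+2187)/4=3829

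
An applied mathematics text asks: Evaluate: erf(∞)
erf(∞)=1 (the error function converges to 1)

Answer: 1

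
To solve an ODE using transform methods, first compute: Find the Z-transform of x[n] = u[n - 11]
Using the time-shift property: Z{u[n-11]}=z^(-11) * z/(z-1)
=z^(-10)/(z-1)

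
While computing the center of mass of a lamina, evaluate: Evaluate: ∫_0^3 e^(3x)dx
Antiderivative: (1/3)e^(3x)
Evaluate: (1/3)(e^9-1)

Answer: (e^9-1)/3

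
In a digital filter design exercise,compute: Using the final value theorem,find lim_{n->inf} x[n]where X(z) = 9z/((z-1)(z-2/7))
Final value theorem: lim x[n] = lim_{z->1} (z-1)*X(z)
(z-1)*X(z) = 9z/(z-2/7)
As z->1: 9/(1 - 2/7) = 9/(5/7) = 63/5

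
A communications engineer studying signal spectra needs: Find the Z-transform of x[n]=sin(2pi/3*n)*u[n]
Z{sin(w0*n)*u[n]}=z*sin(w0)/(z^2-2z*cos(w0)+1)
With w0=2pi/3: X(z)=z*sin(2pi/3)/(z^2-2z*cos(2pi/3)+1)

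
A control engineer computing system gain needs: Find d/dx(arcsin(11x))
d/dx[arcsin(u)]=u'/√(1-u²), u=11x, u'=11

Answer: 11/√(1 - 121x²)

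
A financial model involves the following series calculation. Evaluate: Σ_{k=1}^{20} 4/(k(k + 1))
Partial fractions: 4/(k(k + 1))=4/k - 4/(k + 1)
Telescoping sum: 4(1 - 1/21)=4·20/21

Answer: 80/21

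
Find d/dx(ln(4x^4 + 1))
Chain rule: d/dx[ln(u)]=u'/u where u=4x^4+1
u'=16x^3

Answer: (16x^3)/(4x^4+1)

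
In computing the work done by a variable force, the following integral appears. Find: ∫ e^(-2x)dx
Since d/dx[e^(-2x)] = -2e^(-2x), we get -1/2 e^(-2x) + C

Answer: (-1/2)e^(-2x) + C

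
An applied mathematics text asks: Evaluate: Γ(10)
Γ(n) = (n-1)! for positive integers
Γ(10) = 9! = 362880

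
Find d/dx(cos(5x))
Chain rule: d/dx[cos(u)]=-sin(u)·u' where u=5x
u'=5

Answer: -5·sin(5x)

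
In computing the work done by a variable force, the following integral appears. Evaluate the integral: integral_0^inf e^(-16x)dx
integral_0^inf e^(-16x) dx=[-1/16*e^(-16x)]_0^inf
=0 - (-1/16)=1/16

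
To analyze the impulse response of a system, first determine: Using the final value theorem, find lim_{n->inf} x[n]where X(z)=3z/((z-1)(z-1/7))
Final value theorem: lim x[n]=lim_{z->1} (z-1) * X(z)
(z-1) * X(z)=3z/(z-1/7)
As z->1: 3/(1-1/7)=3/(6/7)=7/2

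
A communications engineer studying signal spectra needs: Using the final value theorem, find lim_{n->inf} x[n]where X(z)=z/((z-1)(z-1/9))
Final value theorem: lim x[n] = lim_{z->1} (z-1) * X(z)
(z-1) * X(z) = z/(z-1/9)
As z->1: 1/(1 - 1/9) = 1/(8/9) = 9/8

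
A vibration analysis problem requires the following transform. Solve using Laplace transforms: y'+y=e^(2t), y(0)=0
Take L: sY - 0+Y=1/(s-2)
Y(s+1)=1/(s-2)+0
Y=1/((s-2)(s+1))+0/(s+1)
Partial fractions: 1/((s-2)(s+1))=(1/3)/(s-2) - (1/3)/(s+1)
So Y=(1/3)/(s-2) - (1/3)/(s+1)
Inverse Laplace transform (L^(-1){1/(s-2)}=e^(2t), L^(-1){1/(s+1)}=e^(-t)):

Answer: y(t)=(1/3)·e^(2t) - (1/3)·e^(-t)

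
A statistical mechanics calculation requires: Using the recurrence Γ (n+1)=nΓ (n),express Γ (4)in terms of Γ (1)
Γ(4)=3Γ(3)=3·2Γ(2)=...=3!·Γ(1)=6·Γ(1)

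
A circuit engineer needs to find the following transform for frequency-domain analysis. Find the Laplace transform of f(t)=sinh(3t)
L{sinh(at)}=a/(s²-a²)
L{sinh(3t)}=3/(s²-9)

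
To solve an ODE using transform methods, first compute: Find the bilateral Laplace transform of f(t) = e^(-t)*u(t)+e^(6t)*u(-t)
For e^(-t)*u(t): L = 1/(s+1), Re(s) > -1
For e^(6t)*u(-t): L = -1/(s-6), Re(s) < 6
Combined: F(s) = 1/(s+1)-1/(s-6), -1 < Re(s) < 6

Answer: 1/(s+1)-1/(s-6), ROC: -1 < Re(s) < 6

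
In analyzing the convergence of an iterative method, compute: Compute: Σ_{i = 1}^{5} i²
Using formula: Σ i^2=n(n + 1)(2n + 1)/6=5·6·11/6=55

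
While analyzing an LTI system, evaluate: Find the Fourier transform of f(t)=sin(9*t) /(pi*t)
sin(W * t)/(pi * t) = (W/pi) * sinc(W * t/pi) is the impulse response of the ideal low-pass filter with cutoff W (here W = 9).
Its Fourier transform is a rectangular function:
F(omega) = 1 for |omega| < 9, 0 otherwise

Answer: rect(omega/18) [i.e., 1 for |omega| < 9, 0 otherwise]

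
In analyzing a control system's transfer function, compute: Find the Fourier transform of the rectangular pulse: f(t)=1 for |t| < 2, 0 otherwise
F(omega) = integral from -2 to 2 of e^(-j*omega*t) dt
= 2*sin(2*omega)/omega = 4*sinc(2*omega/pi)

Answer: 2*sin(2*omega)/omega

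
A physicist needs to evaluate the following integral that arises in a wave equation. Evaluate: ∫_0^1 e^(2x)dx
Antiderivative: (1/2)e^(2x)
Evaluate: (1/2)(e^2-1)

Answer: (e^2-1)/2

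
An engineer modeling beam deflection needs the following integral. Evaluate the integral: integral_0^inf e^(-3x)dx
integral_0^inf e^(-3x) dx=[-1/3*e^(-3x)]_0^inf
=0 - (-1/3)=1/3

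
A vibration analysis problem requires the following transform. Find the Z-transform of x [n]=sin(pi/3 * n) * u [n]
Z{sin(w0 * n) * u[n]} = z * sin(w0)/(z^2 - 2z * cos(w0) + 1)
With w0 = pi/3: X(z) = z * sin(pi/3)/(z^2 - 2z * cos(pi/3) + 1)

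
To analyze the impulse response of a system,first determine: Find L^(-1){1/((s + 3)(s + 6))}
Partial fractions: 1/((s+3)(s+6))=A/(s+3)+B/(s+6)
Cover-up: A=1/(s+6)|_{s=-3}=1/3; B=1/(s+3)|_{s=-6}=-1/3
L^(-1)=(1/3)e^(-3t) - (1/3)e^(-6t)

Answer: (1/3)(e^(-3t) - e^(-6t))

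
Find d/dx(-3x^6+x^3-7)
Power rule: d/dx(ax^n) = n·a·x^(n-1)
Term by term: -18·x^5+3·x^2

Answer: -18x^5+3x^2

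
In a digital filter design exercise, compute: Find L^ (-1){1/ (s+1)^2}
L^(-1){1/(s-a)^n}=t^(n-1)·e^(at)/(n-1)!
Here a=-1, n=2: t^1·e^(-t)/1

Answer: t·e^(-t)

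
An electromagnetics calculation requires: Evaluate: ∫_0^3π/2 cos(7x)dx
Antiderivative: sin(7x)/7
Evaluate at bounds: [sin(7·3π/2)/7] - [sin(7·0)/7]
= ((1) - (0))/7 = 1/7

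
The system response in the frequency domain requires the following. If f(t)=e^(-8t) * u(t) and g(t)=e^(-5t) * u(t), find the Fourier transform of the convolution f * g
By the convolution theorem: F{f*g}=F(omega)*G(omega)
F(omega)=1/(8+j*omega), G(omega)=1/(5+j*omega)
F{f*g}=1/((8+j*omega)(5+j*omega))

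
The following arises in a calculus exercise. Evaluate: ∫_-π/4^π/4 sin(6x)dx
Antiderivative: -cos(6x)/6
Evaluate at bounds: [-cos(6·π/4)/6] - [-cos(6·-π/4)/6]
= (-(0)+(0))/6 = 0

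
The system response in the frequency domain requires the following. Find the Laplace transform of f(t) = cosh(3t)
L{cosh(at)} = s/(s²-a²)
L{cosh(3t)} = s/(s²-9)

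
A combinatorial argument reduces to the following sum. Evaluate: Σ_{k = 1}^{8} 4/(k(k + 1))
Partial fractions: 4/(k(k + 1))=4/k - 4/(k + 1)
Telescoping sum: 4(1 - 1/9)=4·8/9

Answer: 32/9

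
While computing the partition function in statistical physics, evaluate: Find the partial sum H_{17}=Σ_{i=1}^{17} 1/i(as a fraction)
H_17=1 + 1/2 + 1/3 + ... + 1/17
=42142223/12252240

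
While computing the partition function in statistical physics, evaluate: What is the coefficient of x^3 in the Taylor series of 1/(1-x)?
1/(1-x)=Σ x^n for |x|<1
All coefficients are 1

Answer: 1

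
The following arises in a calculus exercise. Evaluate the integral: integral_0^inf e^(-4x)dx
integral_0^inf e^(-4x) dx = [-1/4*e^(-4x)]_0^inf
= 0 - (-1/4) = 1/4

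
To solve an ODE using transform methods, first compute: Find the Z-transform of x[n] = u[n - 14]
Using the time-shift property: Z{u[n-14]}=z^(-14) * z/(z-1)
=z^(-13)/(z-1)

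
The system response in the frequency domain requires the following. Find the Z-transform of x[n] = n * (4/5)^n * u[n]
Using the property Z{n * a^n * u[n]}=az/(z-a)^2
With a=4/5: X(z)=(4/5)z/(z - 4/5)^2, |z| > 4/5

Answer: (4/5)z/(z - 4/5)^2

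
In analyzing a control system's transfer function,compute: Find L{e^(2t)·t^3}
First shifting: L{e^(at)f(t)}=F(s-a)
L{t^3}=6/s^4
Shift s → s-2: 6/(s-2)^4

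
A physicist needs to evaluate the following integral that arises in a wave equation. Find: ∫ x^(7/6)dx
Power rule: ∫ x^(7/6) dx = x^(13/6)/(13/6)+C

Answer: (6/13)·x^(13/6)+C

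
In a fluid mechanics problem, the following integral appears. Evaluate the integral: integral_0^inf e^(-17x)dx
integral_0^inf e^(-17x) dx = [-1/17*e^(-17x)]_0^inf
= 0 - (-1/17) = 1/17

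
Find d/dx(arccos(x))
d/dx[arccos(u)]=-u'/√(1-u²), u=x, u'=1

Answer: -1/√(1-x²)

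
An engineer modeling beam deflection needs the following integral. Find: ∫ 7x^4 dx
Using power rule: ∫ 7x^4 dx=7/5 x^5 + C=(7/5)x^5 + C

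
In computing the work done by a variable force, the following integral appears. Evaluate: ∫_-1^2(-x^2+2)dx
Step 1: Find antiderivative F(x) = (-1/3)x^3 + 2x
Step 2: F(2) - F(-1) = 4/3 - (-5/3) = 3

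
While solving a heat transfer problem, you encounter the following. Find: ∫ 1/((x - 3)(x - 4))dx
Partial fractions: 1/((x-3)(x-4))=A/(x-3) + B/(x-4)
A=-1, B=1
∫ [-1· 1/(x-3) + 1· 1/(x-4)] dx
=(1)[ln|x-4| - ln|x-3|] + C

Answer: ln|(x-4)/(x-3)| + C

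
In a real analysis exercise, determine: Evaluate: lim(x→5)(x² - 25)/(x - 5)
Factor: (x² - 25) = (x-5)(x + 5)
Cancel (x-5): lim(x→5) (x + 5) = 10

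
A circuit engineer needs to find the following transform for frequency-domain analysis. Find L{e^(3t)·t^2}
First shifting: L{e^(at)f(t)}=F(s-a)
L{t^2}=2/s^3
Shift s → s-3: 2/(s-3)^3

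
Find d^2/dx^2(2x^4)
Apply power rule 2 times:
d^1: 8x^3
d^2: 24x^2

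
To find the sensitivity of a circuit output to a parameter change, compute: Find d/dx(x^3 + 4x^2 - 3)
Power rule: d/dx(ax^n) = n·a·x^(n-1)
Term by term: 3·x^2+8·x

Answer: 3x^2+8x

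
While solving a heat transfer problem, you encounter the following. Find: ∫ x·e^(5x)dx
Integration by parts: u=x, dv=e^(5x) dx
du=dx, v=e^(5x)/5
=x·e^(5x)/5 - ∫ e^(5x)/5 dx
=x·e^(5x)/5 - e^(5x)/25 + C

Answer: e^(5x)(x/5 - 1/25) + C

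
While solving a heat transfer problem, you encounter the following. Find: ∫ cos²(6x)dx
Using identity cos²(u) = (1+cos(2u))/2:
∫ (1+cos(12x))/2 dx = x/2+sin(12x)/24+C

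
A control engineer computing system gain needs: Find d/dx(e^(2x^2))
Chain rule: d/dx[e^u]=e^u · u' where u=2x^2
u'=4x

Answer: 4x·e^(2x^2)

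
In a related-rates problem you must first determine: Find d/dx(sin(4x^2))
Chain rule: d/dx[sin(u)] = cos(u)·u' where u = 4x^2
u' = 8x

Answer: 8x·cos(4x^2)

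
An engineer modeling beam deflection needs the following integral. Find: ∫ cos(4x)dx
Using substitution u=4x: ∫ cos(u) du/4=sin(u)/4+C

Answer: (1/4)sin(4x)+C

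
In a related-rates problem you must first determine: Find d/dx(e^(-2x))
Chain rule: d/dx[e^u] = e^u · u' where u = -2x
u' = -2

Answer: -2·e^(-2x)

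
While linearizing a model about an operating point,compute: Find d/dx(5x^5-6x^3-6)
Power rule: d/dx(ax^n)=n·a·x^(n-1)
Term by term: 25·x^4 - 18·x^2

Answer: 25x^4 - 18x^2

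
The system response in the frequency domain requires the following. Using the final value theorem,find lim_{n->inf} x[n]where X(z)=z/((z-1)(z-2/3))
Final value theorem: lim x[n] = lim_{z->1} (z-1) * X(z)
(z-1) * X(z) = z/(z-2/3)
As z->1: 1/(1 - 2/3) = 1/(1/3) = 3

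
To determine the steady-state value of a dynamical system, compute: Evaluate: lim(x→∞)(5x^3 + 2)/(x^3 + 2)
Divide numerator and denominator by x^3:
lim (5+2/x^3)/(1+2/x^3) = 5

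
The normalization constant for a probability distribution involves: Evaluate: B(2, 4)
B(x,y)=Γ(x)Γ(y)/Γ(x + y)=(x-1)!(y-1)!/(x + y-1)!
B(2,4)=1!·3!/5!=1/20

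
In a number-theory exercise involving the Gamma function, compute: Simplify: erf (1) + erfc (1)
By definition erfc(x) = 1 - erf(x)
erf(1)+erfc(1) = erf(1)+1 - erf(1) = 1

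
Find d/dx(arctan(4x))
d/dx[arctan(u)] = u'/(1 + u²), u = 4x, u' = 4

Answer: 4/(1 + 16x²)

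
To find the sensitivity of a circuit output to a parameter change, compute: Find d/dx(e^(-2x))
Chain rule: d/dx[e^u] = e^u · u' where u = -2x
u' = -2

Answer: -2·e^(-2x)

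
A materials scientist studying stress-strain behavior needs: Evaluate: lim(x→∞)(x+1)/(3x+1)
Divide numerator and denominator by x:
lim (1 + 1/x)/(3 + 1/x) = 1/3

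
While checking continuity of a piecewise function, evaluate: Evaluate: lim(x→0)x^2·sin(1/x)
Squeeze theorem: -|x^2| ≤ x^2·sin(1/x) ≤ |x^2|
Since x^2 → 0 as x → 0, by squeeze theorem the limit is 0

Answer: 0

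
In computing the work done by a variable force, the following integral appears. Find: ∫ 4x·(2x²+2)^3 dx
Let u = 2x²+2, du = 4x dx
∫ u^3 du = u^4/4+C

Answer: (2x²+2)^4/4+C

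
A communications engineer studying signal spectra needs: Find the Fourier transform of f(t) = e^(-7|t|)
Using the standard pair: F{e^(-a|t|)}=2a/(a^2+omega^2)
With a=7: F(omega)=14/(49+omega^2)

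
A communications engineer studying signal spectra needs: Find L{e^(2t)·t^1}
First shifting: L{e^(at)f(t)} = F(s-a)
L{t^1} = 1/s^2
Shift s → s-2: 1/(s-2)^2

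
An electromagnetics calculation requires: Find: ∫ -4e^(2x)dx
Since d/dx[e^(2x)] = 2e^(2x), we get -2 e^(2x) + C

Answer: -2e^(2x) + C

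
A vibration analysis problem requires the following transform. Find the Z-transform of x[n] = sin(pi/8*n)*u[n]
Z{sin(w0 * n) * u[n]}=z * sin(w0)/(z^2 - 2z * cos(w0) + 1)
With w0=pi/8: X(z)=z * sin(pi/8)/(z^2 - 2z * cos(pi/8) + 1)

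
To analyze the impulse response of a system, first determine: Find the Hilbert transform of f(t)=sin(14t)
The Hilbert transform shifts each frequency component by -pi/2.
H{sin(wt)}=-cos(wt)
With w=14: H{sin(14t)}=-cos(14t)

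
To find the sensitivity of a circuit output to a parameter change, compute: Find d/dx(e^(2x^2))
Chain rule: d/dx[e^u]=e^u · u' where u=2x^2
u'=4x

Answer: 4x·e^(2x^2)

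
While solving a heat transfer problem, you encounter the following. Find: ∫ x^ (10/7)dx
Power rule: ∫ x^(10/7) dx = x^(17/7)/(17/7) + C

Answer: (7/17)·x^(17/7) + C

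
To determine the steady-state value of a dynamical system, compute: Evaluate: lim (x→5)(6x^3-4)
Polynomial is continuous, so substitute x=5:
6·5^3 - 4=746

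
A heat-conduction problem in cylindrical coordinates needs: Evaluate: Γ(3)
Γ(n) = (n-1)! for positive integers
Γ(3) = 2! = 2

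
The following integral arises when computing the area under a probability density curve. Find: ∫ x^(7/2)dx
Power rule: ∫ x^(7/2) dx=x^(9/2)/(9/2)+C

Answer: (2/9)·x^(9/2)+C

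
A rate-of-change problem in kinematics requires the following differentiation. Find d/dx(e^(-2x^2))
Chain rule: d/dx[e^u] = e^u · u' where u = -2x^2
u' = -4x

Answer: -4x·e^(-2x^2)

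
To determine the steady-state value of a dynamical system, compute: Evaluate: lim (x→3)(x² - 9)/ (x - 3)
Factor: (x² - 9)=(x-3)(x+3)
Cancel (x-3): lim(x→3) (x+3)=6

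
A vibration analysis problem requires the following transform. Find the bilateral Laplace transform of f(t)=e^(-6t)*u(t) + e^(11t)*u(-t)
For e^(-6t)*u(t): L = 1/(s + 6), Re(s) > -6
For e^(11t)*u(-t): L = -1/(s-11), Re(s) < 11
Combined: F(s) = 1/(s + 6) - 1/(s-11), -6 < Re(s) < 11

Answer: 1/(s + 6) - 1/(s-11), ROC: -6 < Re(s) < 11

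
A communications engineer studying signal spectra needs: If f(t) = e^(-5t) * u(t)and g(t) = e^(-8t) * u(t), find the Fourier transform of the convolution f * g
By the convolution theorem: F{f*g} = F(omega)*G(omega)
F(omega) = 1/(5+j*omega), G(omega) = 1/(8+j*omega)
F{f*g} = 1/((5+j*omega)(8+j*omega))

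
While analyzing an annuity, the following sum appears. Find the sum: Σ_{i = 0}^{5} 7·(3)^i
Geometric series: S = a(1 - r^n)/(1 - r)
a = 7, r = 3, n = 6
S = 7(1-729)/-2 = 2548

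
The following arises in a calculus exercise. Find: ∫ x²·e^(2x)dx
Integration by parts twice:
First: u=x², dv=e^(2x) dx => x²e^(2x)/2 - (2/2)∫ xe^(2x) dx
Second (∫ xe^(2x) dx): xe^(2x)/2 - e^(2x)/4
Combining: e^(2x)(x²/2-2x/4+2/8)+C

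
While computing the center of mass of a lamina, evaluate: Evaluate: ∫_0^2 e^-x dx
Antiderivative: -e^-x
Evaluate: -(e^-2-1)

Answer: (e^-2-1)/(-1)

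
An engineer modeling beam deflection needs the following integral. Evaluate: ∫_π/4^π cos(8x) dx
Antiderivative: sin(8x)/8
Evaluate at bounds: [sin(8·π)/8] - [sin(8·π/4)/8]
=((0) - (0))/8=0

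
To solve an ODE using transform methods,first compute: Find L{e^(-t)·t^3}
First shifting: L{e^(at)f(t)}=F(s-a)
L{t^3}=6/s^4
Shift s → s+1: 6/(s+1)^4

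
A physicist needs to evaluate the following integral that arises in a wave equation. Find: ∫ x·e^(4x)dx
Integration by parts: u = x, dv = e^(4x) dx
du = dx, v = e^(4x)/4
= x·e^(4x)/4 - ∫ e^(4x)/4 dx
= x·e^(4x)/4 - e^(4x)/16+C

Answer: e^(4x)(x/4-1/16)+C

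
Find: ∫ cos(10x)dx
Using substitution u=10x: ∫ cos(u) du/10=sin(u)/10+C

Answer: (1/10)sin(10x)+C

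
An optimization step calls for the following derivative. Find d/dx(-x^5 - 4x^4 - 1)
Power rule: d/dx(ax^n)=n·a·x^(n-1)
Term by term: -5·x^4 - 16·x^3

Answer: -5x^4 - 16x^3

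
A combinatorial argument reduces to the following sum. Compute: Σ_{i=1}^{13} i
Using formula: Σ i^1=n(n+1)/2=13·14/2=91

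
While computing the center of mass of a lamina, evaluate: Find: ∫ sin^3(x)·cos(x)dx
Let u = sin(x), du = cos(x) dx
∫ u^3 du = u^4/4 + C

Answer: sin^4(x)/4 + C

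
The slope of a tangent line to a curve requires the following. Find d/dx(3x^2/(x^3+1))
Quotient rule: (f/g)' = (f'g - fg')/g²
f = 3x^2, f' = 6x
g = x^3+1, g' = 3x^2

Answer: (6x·(x^3+1)-9x^4)/(x^3+1)²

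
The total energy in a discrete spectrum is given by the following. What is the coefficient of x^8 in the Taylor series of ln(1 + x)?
ln(1 + x)=Σ (-1)^(n + 1) x^n/n
Coefficient of x^8=(-1)^9/8=-1/8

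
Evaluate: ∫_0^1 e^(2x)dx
Antiderivative: (1/2)e^(2x)
Evaluate: (1/2)(e^2 - 1)

Answer: (e^2 - 1)/2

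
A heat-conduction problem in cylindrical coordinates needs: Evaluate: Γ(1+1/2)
Γ(n+1/2) = (2n)!√π/(4^n·n!)
= 2√π/(4·1) = (1/2)·√π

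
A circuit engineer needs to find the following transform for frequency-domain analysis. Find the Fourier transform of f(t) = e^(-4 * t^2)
The Fourier transform of a Gaussian e^(-a * t^2) is sqrt(pi/a) * e^(-omega^2/(4a)).
With a = 4: F(omega) = sqrt(pi)/2 * e^(-omega^2/16)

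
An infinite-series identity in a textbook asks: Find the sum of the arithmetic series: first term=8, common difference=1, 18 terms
Last term: a_n=8+(18-1)·1=25
Sum=n(a_1+a_n)/2=18(8+25)/2=297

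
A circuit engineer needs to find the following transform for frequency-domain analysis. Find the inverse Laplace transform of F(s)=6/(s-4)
L^(-1){6/(s-a)}=c·e^(at)
Here a=4, c=6

Answer: 6e^(4t)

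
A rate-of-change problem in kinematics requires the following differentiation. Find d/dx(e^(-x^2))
Chain rule: d/dx[e^u]=e^u · u' where u=-x^2
u'=-2x

Answer: -2x·e^(-x^2)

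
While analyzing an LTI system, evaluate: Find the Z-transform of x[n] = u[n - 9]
Using the time-shift property: Z{u[n-9]} = z^(-9)*z/(z-1)
= z^(-8)/(z-1)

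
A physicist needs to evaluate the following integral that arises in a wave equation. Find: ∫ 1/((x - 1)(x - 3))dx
Partial fractions: 1/((x-1)(x-3)) = A/(x-1) + B/(x-3)
A = -1/2, B = 1/2
∫ [-1/2· 1/(x-1) + 1/2· 1/(x-3)] dx
= (1/2)[ln|x-3| - ln|x-1|] + C

Answer: (1/2)·ln|(x-3)/(x-1)| + C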